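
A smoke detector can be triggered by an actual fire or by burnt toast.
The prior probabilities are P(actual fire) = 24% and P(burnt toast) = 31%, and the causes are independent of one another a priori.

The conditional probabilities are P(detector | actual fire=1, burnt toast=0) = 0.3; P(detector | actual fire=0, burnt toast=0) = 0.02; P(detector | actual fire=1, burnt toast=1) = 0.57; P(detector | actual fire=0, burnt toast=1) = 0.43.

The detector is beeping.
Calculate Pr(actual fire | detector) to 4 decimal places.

Weight on actual fire=true, given the evidence: 0.049680 + 0.042408 = 0.092088
Normalizer over all consistent configurations: 0.02·0.76·0.69 + 0.43·0.76·0.31 + 0.3·0.24·0.69 + 0.57·0.24·0.31 = 0.203884
P(actual fire | detector) = 0.092088/0.203884 ≈ 0.4517

Pr(actual fire | detector) ≈ 0.4517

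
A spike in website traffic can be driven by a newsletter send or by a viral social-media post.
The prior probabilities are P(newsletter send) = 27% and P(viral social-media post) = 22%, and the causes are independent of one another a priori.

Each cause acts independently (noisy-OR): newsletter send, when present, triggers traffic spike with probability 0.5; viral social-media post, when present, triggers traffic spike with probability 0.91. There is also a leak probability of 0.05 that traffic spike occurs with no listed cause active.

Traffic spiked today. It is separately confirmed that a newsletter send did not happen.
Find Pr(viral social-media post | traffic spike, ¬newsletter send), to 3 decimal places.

Under noisy-OR, P(traffic spike | causes) = 1 − (1−0.05)·∏(1−qᵢ) over the active causes.
P(traffic spike | ¬newsletter send) = 0.05·0.78 + 0.9145·0.22 = 0.039000 + 0.201190 = 0.240190
Restricting to configurations with viral social-media post present: 0.9145·0.22 = 0.201190.
So P(viral social-media post | traffic spike, ¬newsletter send) = 0.201190/0.240190 ≈ 0.838.

Pr(viral social-media post | traffic spike, ¬newsletter send) ≈ 0.838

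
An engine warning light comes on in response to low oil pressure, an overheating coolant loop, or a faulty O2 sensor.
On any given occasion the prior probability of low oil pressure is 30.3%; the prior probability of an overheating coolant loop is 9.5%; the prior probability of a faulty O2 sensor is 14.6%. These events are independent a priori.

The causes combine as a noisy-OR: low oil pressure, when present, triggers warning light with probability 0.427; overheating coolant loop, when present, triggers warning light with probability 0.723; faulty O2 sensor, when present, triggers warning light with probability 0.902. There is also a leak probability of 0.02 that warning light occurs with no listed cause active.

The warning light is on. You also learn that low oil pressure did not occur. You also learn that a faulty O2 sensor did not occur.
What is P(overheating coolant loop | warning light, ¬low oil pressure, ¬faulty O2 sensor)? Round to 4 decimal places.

P(overheating coolant loop | warning light, ¬low oil pressure, ¬faulty O2 sensor) ≈ 0.7927

Under noisy-OR, P(warning light | causes) = 1 − (1−0.02)·∏(1−qᵢ) over the active causes.
For the numerator, keep only overheating coolant loop=true terms: 0.72854×0.095 = 0.069211
Normalizer over all consistent configurations: 0.02×0.905 + 0.72854×0.095 = 0.087311
P(overheating coolant loop | warning light, ¬low oil pressure, ¬faulty O2 sensor) = 0.069211/0.087311 ≈ 0.7927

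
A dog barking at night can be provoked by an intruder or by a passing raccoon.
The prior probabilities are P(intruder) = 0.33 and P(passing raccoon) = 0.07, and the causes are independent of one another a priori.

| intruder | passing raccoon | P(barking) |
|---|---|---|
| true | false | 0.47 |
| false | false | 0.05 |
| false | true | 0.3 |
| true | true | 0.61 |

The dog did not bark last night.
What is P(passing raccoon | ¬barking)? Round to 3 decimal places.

P(passing raccoon | ¬barking) ≈ 0.053

Sum P(¬barking|·) weighted by the priors over the 4 (intruder, passing raccoon) configurations:
  P(¬barking) = 0.95*0.67*0.93 + 0.7*0.67*0.07 + 0.53*0.33*0.93 + 0.39*0.33*0.07
        = 0.591945 + 0.032830 + 0.162657 + 0.009009 = 0.796441
The terms with passing raccoon present sum to 0.041839, so
  P(passing raccoon | ¬barking) = 0.041839 / 0.796441 ≈ 0.053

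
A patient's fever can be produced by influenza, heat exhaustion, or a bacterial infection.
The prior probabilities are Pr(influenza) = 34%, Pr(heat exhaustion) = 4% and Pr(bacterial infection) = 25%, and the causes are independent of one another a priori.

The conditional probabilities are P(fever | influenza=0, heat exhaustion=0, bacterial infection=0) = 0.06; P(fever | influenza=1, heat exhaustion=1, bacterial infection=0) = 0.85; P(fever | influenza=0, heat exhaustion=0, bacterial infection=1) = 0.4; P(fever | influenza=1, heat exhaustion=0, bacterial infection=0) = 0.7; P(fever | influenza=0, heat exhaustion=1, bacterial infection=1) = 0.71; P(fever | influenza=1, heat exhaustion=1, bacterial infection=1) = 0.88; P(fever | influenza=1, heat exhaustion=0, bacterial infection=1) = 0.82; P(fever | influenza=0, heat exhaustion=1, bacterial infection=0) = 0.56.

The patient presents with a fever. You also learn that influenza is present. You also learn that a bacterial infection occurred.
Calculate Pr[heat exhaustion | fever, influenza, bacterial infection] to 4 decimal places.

Pr[heat exhaustion | fever, influenza, bacterial infection] ≈ 0.0428

Sum P(fever|·) weighted by the priors over both values of heat exhaustion:
  P(fever | influenza, bacterial infection) = 0.82·0.96 + 0.88·0.04
        = 0.787200 + 0.035200 = 0.822400
Keeping only the heat exhaustion-present terms gives 0.035200, so
  P(heat exhaustion | fever, influenza, bacterial infection) = 0.035200 / 0.822400 ≈ 0.0428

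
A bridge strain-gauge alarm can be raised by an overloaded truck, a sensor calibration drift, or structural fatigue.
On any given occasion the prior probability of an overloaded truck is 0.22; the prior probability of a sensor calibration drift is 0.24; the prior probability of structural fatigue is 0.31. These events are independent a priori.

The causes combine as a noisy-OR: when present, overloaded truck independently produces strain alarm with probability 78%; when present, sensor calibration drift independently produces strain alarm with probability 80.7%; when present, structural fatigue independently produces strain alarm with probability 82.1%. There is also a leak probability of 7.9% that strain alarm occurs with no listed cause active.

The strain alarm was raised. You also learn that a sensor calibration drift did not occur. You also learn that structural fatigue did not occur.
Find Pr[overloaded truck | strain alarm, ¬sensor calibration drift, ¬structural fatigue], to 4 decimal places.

Under noisy-OR, P(strain alarm | causes) = 1 − (1−0.079)·∏(1−qᵢ) over the active causes.
For the numerator, keep only overloaded truck=true terms: 0.79738·0.22 = 0.175424
Denominator P(strain alarm | ¬sensor calibration drift, ¬structural fatigue): 0.079·0.78 + 0.79738·0.22 = 0.237044
Posterior = 0.175424 / 0.237044 ≈ 0.7400

Pr[overloaded truck | strain alarm, ¬sensor calibration drift, ¬structural fatigue] ≈ 0.7400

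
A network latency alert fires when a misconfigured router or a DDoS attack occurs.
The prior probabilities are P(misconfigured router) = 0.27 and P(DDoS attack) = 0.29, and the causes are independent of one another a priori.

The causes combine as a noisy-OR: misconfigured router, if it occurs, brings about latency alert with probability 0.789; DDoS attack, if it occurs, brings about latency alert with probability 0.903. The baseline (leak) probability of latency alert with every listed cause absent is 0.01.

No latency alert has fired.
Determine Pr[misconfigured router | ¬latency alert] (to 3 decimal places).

Under noisy-OR, P(latency alert | causes) = 1 − (1−0.01)·∏(1−qᵢ) over the active causes.
Numerator (weight on configurations with misconfigured router): 0.040044 + 0.001587 = 0.041631
Normalizer over all consistent configurations: 0.99·0.73·0.71 + 0.09603·0.73·0.29 + 0.20889·0.27·0.71 + 0.020262·0.27·0.29 = 0.575078
P(misconfigured router | ¬latency alert) = 0.041631/0.575078 ≈ 0.072

Pr[misconfigured router | ¬latency alert] ≈ 0.072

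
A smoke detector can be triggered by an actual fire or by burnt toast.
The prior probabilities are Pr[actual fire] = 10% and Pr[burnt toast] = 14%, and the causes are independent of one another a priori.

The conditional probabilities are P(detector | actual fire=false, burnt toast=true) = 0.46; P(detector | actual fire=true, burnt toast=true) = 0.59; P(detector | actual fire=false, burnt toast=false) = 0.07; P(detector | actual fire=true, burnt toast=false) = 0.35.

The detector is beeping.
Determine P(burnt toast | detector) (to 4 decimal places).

P(burnt toast | detector) ≈ 0.4400

P(detector) = 0.07*0.9*0.86 + 0.46*0.9*0.14 + 0.35*0.1*0.86 + 0.59*0.1*0.14 = 0.054180 + 0.057960 + 0.030100 + 0.008260 = 0.150500
The burnt toast-present share is 0.057960 + 0.008260 = 0.066220.
P(burnt toast | detector) = 0.066220 / 0.150500 ≈ 0.4400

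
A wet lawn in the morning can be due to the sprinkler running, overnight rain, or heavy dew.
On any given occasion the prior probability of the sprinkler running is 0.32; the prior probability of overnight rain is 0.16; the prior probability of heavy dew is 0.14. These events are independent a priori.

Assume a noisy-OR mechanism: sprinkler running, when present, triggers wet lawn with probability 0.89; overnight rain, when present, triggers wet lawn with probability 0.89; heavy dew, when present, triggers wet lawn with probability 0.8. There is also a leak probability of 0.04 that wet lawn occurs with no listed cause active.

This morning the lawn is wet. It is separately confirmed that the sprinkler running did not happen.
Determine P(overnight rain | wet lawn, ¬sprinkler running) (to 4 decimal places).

P(overnight rain | wet lawn, ¬sprinkler running) ≈ 0.5392

Under noisy-OR, P(wet lawn | causes) = 1 − (1−0.04)·∏(1−qᵢ) over the active causes.
By total probability over the 4 (overnight rain, heavy dew) configurations:
  P(wet lawn | ¬sprinkler running) = 0.04×0.84×0.86 + 0.808×0.84×0.14 + 0.8944×0.16×0.86 + 0.97888×0.16×0.14
        = 0.028896 + 0.095021 + 0.123069 + 0.021927 = 0.268913
Keeping only the overnight rain-present terms gives 0.144996, so
  P(overnight rain | wet lawn, ¬sprinkler running) = 0.144996 / 0.268913 ≈ 0.5392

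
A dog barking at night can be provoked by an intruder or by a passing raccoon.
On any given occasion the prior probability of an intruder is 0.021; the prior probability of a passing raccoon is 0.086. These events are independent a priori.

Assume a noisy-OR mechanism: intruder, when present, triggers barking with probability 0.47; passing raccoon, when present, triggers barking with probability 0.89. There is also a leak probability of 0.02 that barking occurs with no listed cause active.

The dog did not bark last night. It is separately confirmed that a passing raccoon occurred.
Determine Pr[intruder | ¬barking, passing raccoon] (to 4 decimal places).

Pr[intruder | ¬barking, passing raccoon] ≈ 0.0112

Under noisy-OR, P(barking | causes) = 1 − (1−0.02)·∏(1−qᵢ) over the active causes.
For the numerator, keep only intruder=true terms: 0.057134·0.021 = 0.001200
The normalizing constant is 0.1078·0.979 + 0.057134·0.021 = 0.106736
P(intruder | ¬barking, passing raccoon) = 0.001200/0.106736 ≈ 0.0112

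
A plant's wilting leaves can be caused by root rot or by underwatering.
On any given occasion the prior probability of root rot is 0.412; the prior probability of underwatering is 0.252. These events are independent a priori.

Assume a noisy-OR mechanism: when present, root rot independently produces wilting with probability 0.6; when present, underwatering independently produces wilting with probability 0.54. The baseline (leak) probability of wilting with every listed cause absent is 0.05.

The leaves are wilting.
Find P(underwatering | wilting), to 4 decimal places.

Under noisy-OR, P(wilting | causes) = 1 − (1−0.05)·∏(1−qᵢ) over the active causes.
Sum P(wilting|·) weighted by the priors over the 4 (root rot, underwatering) configurations:
  P(wilting) = 0.05*0.588*0.748 + 0.563*0.588*0.252 + 0.62*0.412*0.748 + 0.8252*0.412*0.252
        = 0.021991 + 0.083423 + 0.191069 + 0.085676 = 0.382159
The terms with underwatering present sum to 0.169099, so
  P(underwatering | wilting) = 0.169099 / 0.382159 ≈ 0.4425

P(underwatering | wilting) ≈ 0.4425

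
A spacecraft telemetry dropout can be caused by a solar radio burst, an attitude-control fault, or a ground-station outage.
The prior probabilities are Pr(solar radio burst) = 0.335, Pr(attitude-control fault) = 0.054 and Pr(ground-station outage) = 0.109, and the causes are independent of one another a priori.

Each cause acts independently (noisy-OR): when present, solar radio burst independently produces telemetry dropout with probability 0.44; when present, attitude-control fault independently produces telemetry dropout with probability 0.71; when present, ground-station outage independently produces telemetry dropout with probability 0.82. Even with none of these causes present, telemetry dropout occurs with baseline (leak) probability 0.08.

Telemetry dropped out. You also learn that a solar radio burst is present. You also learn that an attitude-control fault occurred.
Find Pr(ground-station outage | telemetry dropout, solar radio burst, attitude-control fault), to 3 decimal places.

Under noisy-OR, P(telemetry dropout | causes) = 1 − (1−0.08)·∏(1−qᵢ) over the active causes.
P(telemetry dropout | solar radio burst, attitude-control fault) = 0.850592·0.891 + 0.973107·0.109 = 0.757877 + 0.106069 = 0.863946
The ground-station outage-present share is 0.973107·0.109 = 0.106069.
Hence the posterior is 0.106069/0.863946 ≈ 0.123.

Pr(ground-station outage | telemetry dropout, solar radio burst, attitude-control fault) ≈ 0.123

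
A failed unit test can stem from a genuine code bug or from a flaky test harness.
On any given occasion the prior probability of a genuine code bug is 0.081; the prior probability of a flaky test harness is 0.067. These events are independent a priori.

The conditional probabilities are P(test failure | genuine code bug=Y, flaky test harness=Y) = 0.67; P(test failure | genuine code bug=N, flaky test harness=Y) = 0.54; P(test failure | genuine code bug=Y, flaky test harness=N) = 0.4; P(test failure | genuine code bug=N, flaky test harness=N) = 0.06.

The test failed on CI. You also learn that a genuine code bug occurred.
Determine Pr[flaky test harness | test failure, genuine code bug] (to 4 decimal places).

Weight on flaky test harness=true, given the evidence: 0.67*0.067 = 0.044890
Normalizer over all consistent configurations: 0.4*0.933 + 0.67*0.067 = 0.418090
P(flaky test harness | test failure, genuine code bug) = 0.044890/0.418090 ≈ 0.1074

Pr[flaky test harness | test failure, genuine code bug] ≈ 0.1074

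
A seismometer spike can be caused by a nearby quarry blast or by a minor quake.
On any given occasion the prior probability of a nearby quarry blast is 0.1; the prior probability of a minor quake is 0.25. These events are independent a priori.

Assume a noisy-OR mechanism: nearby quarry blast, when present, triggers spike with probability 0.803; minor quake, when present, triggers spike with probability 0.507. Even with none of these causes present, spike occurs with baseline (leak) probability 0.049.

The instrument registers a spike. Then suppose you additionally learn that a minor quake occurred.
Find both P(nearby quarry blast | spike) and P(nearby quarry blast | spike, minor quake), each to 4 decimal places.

P(nearby quarry blast | spike) ≈ 0.3541; P(nearby quarry blast | spike, minor quake) ≈ 0.1596

Under noisy-OR, P(spike | causes) = 1 − (1−0.049)·∏(1−qᵢ) over the active causes.
P(spike) = 0.049·0.9·0.75 + 0.531157·0.9·0.25 + 0.812653·0.1·0.75 + 0.907638·0.1·0.25 = 0.033075 + 0.119510 + 0.060949 + 0.022691 = 0.236225
Of this, 0.083640 comes from 0.060949 + 0.022691 (the nearby quarry blast=true cases).
Hence the posterior is 0.083640/0.236225 ≈ 0.3541.

Now also conditioning on minor quake=true:
For the numerator, keep only nearby quarry blast=true terms: 0.907638·0.1 = 0.090764
The normalizing constant is 0.531157·0.9 + 0.907638·0.1 = 0.568805
P(nearby quarry blast | spike, minor quake) = 0.090764/0.568805 ≈ 0.1596
The drop from 0.3541 to 0.1596 is the explaining-away (discounting) effect.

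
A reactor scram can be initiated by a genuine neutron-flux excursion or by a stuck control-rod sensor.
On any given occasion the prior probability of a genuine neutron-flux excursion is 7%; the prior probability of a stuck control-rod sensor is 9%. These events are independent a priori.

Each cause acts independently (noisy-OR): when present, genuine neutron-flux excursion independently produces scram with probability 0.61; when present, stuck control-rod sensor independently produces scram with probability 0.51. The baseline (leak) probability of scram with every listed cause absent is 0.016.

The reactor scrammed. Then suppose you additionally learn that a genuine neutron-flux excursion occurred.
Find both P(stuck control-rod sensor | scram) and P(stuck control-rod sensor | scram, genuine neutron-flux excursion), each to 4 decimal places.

Under noisy-OR, P(scram | causes) = 1 − (1−0.016)·∏(1−qᵢ) over the active causes.
Weight on stuck control-rod sensor=true, given the evidence: 0.043343 + 0.005115 = 0.048458
The normalizing constant is 0.016·0.93·0.91 + 0.51784·0.93·0.09 + 0.61624·0.07·0.91 + 0.811958·0.07·0.09 = 0.101253
Posterior = 0.048458 / 0.101253 ≈ 0.4786

Now condition on the additional information:
Weight on stuck control-rod sensor=true, given the evidence: 0.811958×0.09 = 0.073076
Normalizer over all consistent configurations: 0.61624×0.91 + 0.811958×0.09 = 0.633854
P(stuck control-rod sensor | scram, genuine neutron-flux excursion) = 0.073076/0.633854 ≈ 0.1153

P(stuck control-rod sensor | scram) ≈ 0.4786; P(stuck control-rod sensor | scram, genuine neutron-flux excursion) ≈ 0.1153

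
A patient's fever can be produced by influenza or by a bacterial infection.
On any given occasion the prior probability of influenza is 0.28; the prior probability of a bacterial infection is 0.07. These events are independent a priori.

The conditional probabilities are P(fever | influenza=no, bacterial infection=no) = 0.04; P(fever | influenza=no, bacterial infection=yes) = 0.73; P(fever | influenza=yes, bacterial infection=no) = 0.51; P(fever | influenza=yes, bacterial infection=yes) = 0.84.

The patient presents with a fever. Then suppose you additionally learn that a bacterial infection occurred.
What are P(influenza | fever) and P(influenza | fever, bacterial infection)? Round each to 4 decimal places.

P(fever) = 0.04·0.72·0.93 + 0.73·0.72·0.07 + 0.51·0.28·0.93 + 0.84·0.28·0.07 = 0.026784 + 0.036792 + 0.132804 + 0.016464 = 0.212844
Restricting to configurations with influenza present: 0.132804 + 0.016464 = 0.149268.
Hence the posterior is 0.149268/0.212844 ≈ 0.7013.

With the extra evidence:
P(fever | bacterial infection) = 0.73*0.72 + 0.84*0.28 = 0.525600 + 0.235200 = 0.760800
The influenza-present share is 0.84*0.28 = 0.235200.
So P(influenza | fever, bacterial infection) = 0.235200/0.760800 ≈ 0.3091.
The drop from 0.7013 to 0.3091 is the explaining-away (discounting) effect.

P(influenza | fever) ≈ 0.7013; P(influenza | fever, bacterial infection) ≈ 0.3091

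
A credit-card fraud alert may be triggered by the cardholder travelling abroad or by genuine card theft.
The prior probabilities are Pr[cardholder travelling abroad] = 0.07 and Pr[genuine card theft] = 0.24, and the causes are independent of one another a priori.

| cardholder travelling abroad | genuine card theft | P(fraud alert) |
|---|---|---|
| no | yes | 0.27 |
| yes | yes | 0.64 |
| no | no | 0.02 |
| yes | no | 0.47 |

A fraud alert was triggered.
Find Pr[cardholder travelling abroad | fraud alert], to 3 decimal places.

Pr[cardholder travelling abroad | fraud alert] ≈ 0.325

P(fraud alert) = 0.02·0.93·0.76 + 0.27·0.93·0.24 + 0.47·0.07·0.76 + 0.64·0.07·0.24 = 0.014136 + 0.060264 + 0.025004 + 0.010752 = 0.110156
Of this, 0.035756 comes from 0.025004 + 0.010752 (the cardholder travelling abroad=true cases).
Hence the posterior is 0.035756/0.110156 ≈ 0.325.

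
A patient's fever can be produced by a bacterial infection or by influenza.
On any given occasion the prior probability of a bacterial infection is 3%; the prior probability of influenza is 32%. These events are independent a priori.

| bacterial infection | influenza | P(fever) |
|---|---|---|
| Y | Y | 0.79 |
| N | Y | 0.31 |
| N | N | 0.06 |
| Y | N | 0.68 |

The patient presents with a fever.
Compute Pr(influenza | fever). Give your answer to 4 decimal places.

Pr(influenza | fever) ≈ 0.6601

Sum P(fever|·) weighted by the priors over the 4 (bacterial infection, influenza) configurations:
  P(fever) = 0.06·0.97·0.68 + 0.31·0.97·0.32 + 0.68·0.03·0.68 + 0.79·0.03·0.32
        = 0.039576 + 0.096224 + 0.013872 + 0.007584 = 0.157256
The terms with influenza present sum to 0.103808, so
  P(influenza | fever) = 0.103808 / 0.157256 ≈ 0.6601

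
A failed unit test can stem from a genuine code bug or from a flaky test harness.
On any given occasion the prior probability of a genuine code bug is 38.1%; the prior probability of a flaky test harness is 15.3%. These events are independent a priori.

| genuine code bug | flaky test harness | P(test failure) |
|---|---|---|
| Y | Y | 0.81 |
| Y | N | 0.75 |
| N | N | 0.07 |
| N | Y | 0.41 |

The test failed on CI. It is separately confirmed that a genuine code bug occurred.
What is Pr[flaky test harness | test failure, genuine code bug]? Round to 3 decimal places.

Pr[flaky test harness | test failure, genuine code bug] ≈ 0.163

P(test failure | genuine code bug) = 0.75·0.847 + 0.81·0.153 = 0.635250 + 0.123930 = 0.759180
The flaky test harness-present share is 0.81·0.153 = 0.123930.
Hence the posterior is 0.123930/0.759180 ≈ 0.163.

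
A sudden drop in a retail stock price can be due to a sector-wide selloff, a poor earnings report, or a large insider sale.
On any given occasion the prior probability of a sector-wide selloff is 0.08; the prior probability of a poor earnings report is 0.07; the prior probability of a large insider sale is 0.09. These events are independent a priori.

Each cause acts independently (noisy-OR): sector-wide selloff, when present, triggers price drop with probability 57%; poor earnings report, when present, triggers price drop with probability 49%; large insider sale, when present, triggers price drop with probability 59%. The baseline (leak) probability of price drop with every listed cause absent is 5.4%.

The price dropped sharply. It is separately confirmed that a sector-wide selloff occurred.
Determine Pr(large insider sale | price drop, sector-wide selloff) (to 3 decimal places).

Pr(large insider sale | price drop, sector-wide selloff) ≈ 0.120

Under noisy-OR, P(price drop | causes) = 1 − (1−0.054)·∏(1−qᵢ) over the active causes.
P(price drop | sector-wide selloff) = 0.59322·0.93·0.91 + 0.83322·0.93·0.09 + 0.792542·0.07·0.91 + 0.914942·0.07·0.09 = 0.502042 + 0.069741 + 0.050485 + 0.005764 = 0.628032
Of this, 0.075505 comes from 0.069741 + 0.005764 (the large insider sale=true cases).
So P(large insider sale | price drop, sector-wide selloff) = 0.075505/0.628032 ≈ 0.120.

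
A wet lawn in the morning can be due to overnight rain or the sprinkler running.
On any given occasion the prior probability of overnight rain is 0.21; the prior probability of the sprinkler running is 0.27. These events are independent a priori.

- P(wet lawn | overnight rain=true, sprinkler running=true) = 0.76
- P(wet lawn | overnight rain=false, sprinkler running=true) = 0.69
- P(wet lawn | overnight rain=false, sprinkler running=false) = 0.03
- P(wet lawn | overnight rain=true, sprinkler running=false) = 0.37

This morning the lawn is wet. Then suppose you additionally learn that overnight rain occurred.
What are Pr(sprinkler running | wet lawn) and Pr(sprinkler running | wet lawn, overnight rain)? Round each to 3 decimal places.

Pr(sprinkler running | wet lawn) ≈ 0.720; Pr(sprinkler running | wet lawn, overnight rain) ≈ 0.432

Numerator (weight on configurations with sprinkler running): 0.147177 + 0.043092 = 0.190269
The normalizing constant is 0.03×0.79×0.73 + 0.69×0.79×0.27 + 0.37×0.21×0.73 + 0.76×0.21×0.27 = 0.264291
Posterior = 0.190269 / 0.264291 ≈ 0.720

Now condition on the additional information:
By total probability over both values of sprinkler running:
  P(wet lawn | overnight rain) = 0.37·0.73 + 0.76·0.27
        = 0.270100 + 0.205200 = 0.475300
The terms with sprinkler running present sum to 0.205200, so
  P(sprinkler running | wet lawn, overnight rain) = 0.205200 / 0.475300 ≈ 0.432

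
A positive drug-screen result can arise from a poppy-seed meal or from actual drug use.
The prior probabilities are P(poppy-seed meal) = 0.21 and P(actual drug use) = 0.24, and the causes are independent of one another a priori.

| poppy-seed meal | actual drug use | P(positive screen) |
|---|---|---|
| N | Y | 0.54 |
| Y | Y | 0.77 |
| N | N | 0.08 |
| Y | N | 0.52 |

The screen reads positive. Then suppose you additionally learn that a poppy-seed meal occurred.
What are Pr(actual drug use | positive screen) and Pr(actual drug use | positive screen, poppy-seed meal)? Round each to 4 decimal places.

Pr(actual drug use | positive screen) ≈ 0.5187; Pr(actual drug use | positive screen, poppy-seed meal) ≈ 0.3186

Weight on actual drug use=true, given the evidence: 0.102384 + 0.038808 = 0.141192
The normalizing constant is 0.08×0.79×0.76 + 0.54×0.79×0.24 + 0.52×0.21×0.76 + 0.77×0.21×0.24 = 0.272216
P(actual drug use | positive screen) = 0.141192/0.272216 ≈ 0.5187

Now condition on the additional information:
P(positive screen | poppy-seed meal) = 0.52*0.76 + 0.77*0.24 = 0.395200 + 0.184800 = 0.580000
Restricting to configurations with actual drug use present: 0.77*0.24 = 0.184800.
Hence the posterior is 0.184800/0.580000 ≈ 0.3186.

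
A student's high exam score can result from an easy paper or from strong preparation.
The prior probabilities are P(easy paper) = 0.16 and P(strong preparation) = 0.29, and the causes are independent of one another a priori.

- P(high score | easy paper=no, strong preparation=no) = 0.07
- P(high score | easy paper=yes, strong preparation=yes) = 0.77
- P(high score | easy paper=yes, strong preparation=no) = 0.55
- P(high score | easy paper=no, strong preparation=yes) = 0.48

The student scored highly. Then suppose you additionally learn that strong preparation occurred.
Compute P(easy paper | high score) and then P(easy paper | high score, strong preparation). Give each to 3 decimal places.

P(high score) = 0.07·0.84·0.71 + 0.48·0.84·0.29 + 0.55·0.16·0.71 + 0.77·0.16·0.29 = 0.041748 + 0.116928 + 0.062480 + 0.035728 = 0.256884
Of this, 0.098208 comes from 0.062480 + 0.035728 (the easy paper=true cases).
Hence the posterior is 0.098208/0.256884 ≈ 0.382.

With the extra evidence:
Numerator (weight on configurations with easy paper): 0.77*0.16 = 0.123200
Normalizer over all consistent configurations: 0.48*0.84 + 0.77*0.16 = 0.526400
Posterior = 0.123200 / 0.526400 ≈ 0.234
The drop from 0.382 to 0.234 is the explaining-away (discounting) effect.

P(easy paper | high score) ≈ 0.382; P(easy paper | high score, strong preparation) ≈ 0.234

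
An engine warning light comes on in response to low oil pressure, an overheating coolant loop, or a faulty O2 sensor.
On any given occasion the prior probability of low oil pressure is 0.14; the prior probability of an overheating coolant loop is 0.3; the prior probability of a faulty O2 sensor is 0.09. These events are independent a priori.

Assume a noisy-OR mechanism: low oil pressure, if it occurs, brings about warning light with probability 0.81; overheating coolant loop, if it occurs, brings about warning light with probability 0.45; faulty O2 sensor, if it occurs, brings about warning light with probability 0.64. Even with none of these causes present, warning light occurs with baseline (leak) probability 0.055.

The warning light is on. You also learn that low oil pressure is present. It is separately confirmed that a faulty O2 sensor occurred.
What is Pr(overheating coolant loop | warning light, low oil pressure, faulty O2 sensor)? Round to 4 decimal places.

Under noisy-OR, P(warning light | causes) = 1 − (1−0.055)·∏(1−qᵢ) over the active causes.
For the numerator, keep only overheating coolant loop=true terms: 0.964449·0.3 = 0.289335
The normalizing constant is 0.935362·0.7 + 0.964449·0.3 = 0.944088
Posterior = 0.289335 / 0.944088 ≈ 0.3065

Pr(overheating coolant loop | warning light, low oil pressure, faulty O2 sensor) ≈ 0.3065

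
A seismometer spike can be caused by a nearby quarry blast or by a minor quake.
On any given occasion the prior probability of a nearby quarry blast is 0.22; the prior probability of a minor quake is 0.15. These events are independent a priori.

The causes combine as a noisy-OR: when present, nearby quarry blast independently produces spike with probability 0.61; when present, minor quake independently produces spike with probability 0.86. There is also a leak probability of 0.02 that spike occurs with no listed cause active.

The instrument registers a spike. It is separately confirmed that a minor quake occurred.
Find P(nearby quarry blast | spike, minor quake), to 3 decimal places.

P(nearby quarry blast | spike, minor quake) ≈ 0.236

Under noisy-OR, P(spike | causes) = 1 − (1−0.02)·∏(1−qᵢ) over the active causes.
Enumerate both values of nearby quarry blast and weight by the priors:
  P(spike | minor quake) = 0.8628×0.78 + 0.946492×0.22
        = 0.672984 + 0.208228 = 0.881212
Configurations with nearby quarry blast contribute 0.208228, so
  P(nearby quarry blast | spike, minor quake) = 0.208228 / 0.881212 ≈ 0.236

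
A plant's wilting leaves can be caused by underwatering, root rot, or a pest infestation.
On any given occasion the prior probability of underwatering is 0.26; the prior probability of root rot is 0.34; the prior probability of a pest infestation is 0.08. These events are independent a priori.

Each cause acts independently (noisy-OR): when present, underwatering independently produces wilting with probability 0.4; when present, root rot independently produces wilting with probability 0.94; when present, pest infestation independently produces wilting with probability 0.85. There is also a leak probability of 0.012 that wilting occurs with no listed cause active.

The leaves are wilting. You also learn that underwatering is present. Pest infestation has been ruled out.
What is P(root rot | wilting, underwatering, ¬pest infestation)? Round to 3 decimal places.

P(root rot | wilting, underwatering, ¬pest infestation) ≈ 0.550

Under noisy-OR, P(wilting | causes) = 1 − (1−0.012)·∏(1−qᵢ) over the active causes.
By total probability over both values of root rot:
  P(wilting | underwatering, ¬pest infestation) = 0.4072*0.66 + 0.964432*0.34
        = 0.268752 + 0.327907 = 0.596659
Keeping only the root rot-present terms gives 0.327907, so
  P(root rot | wilting, underwatering, ¬pest infestation) = 0.327907 / 0.596659 ≈ 0.550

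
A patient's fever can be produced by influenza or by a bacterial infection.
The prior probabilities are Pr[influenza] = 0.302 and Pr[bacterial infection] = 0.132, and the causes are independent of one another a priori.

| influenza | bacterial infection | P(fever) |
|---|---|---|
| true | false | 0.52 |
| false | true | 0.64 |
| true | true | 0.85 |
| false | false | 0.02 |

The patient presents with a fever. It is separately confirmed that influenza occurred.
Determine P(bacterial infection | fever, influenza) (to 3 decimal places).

P(bacterial infection | fever, influenza) ≈ 0.199

Sum P(fever|·) weighted by the priors over both values of bacterial infection:
  P(fever | influenza) = 0.52×0.868 + 0.85×0.132
        = 0.451360 + 0.112200 = 0.563560
Keeping only the bacterial infection-present terms gives 0.112200, so
  P(bacterial infection | fever, influenza) = 0.112200 / 0.563560 ≈ 0.199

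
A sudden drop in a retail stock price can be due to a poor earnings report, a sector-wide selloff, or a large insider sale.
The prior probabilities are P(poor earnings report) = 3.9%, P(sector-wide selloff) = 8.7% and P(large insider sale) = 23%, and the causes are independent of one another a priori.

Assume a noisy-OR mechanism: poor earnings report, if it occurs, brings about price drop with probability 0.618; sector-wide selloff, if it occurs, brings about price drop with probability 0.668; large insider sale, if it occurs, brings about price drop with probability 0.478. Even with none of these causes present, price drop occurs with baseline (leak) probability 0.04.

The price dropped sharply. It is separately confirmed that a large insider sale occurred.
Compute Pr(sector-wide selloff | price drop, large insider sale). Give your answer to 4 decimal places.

Under noisy-OR, P(price drop | causes) = 1 − (1−0.04)·∏(1−qᵢ) over the active causes.
Weight on sector-wide selloff=true, given the evidence: 0.069697 + 0.003177 = 0.072874
Denominator P(price drop | large insider sale): 0.49888·0.961·0.913 + 0.833628·0.961·0.087 + 0.808572·0.039·0.913 + 0.936446·0.039·0.087 = 0.539379
Posterior = 0.072874 / 0.539379 ≈ 0.1351

Pr(sector-wide selloff | price drop, large insider sale) ≈ 0.1351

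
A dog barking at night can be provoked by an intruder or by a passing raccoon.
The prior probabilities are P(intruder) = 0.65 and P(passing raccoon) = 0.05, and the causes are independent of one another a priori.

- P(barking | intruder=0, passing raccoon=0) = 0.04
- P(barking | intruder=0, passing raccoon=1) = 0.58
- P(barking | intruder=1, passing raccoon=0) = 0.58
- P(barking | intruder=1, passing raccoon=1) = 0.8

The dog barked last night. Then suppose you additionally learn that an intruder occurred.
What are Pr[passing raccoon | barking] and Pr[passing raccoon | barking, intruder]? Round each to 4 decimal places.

Pr[passing raccoon | barking] ≈ 0.0887; Pr[passing raccoon | barking, intruder] ≈ 0.0677

Numerator (weight on configurations with passing raccoon): 0.010150 + 0.026000 = 0.036150
Denominator P(barking): 0.04·0.35·0.95 + 0.58·0.35·0.05 + 0.58·0.65·0.95 + 0.8·0.65·0.05 = 0.407600
Posterior = 0.036150 / 0.407600 ≈ 0.0887

With the extra evidence:
Enumerate both values of passing raccoon and weight by the priors:
  P(barking | intruder) = 0.58×0.95 + 0.8×0.05
        = 0.551000 + 0.040000 = 0.591000
The terms with passing raccoon present sum to 0.040000, so
  P(passing raccoon | barking, intruder) = 0.040000 / 0.591000 ≈ 0.0677
The drop from 0.0887 to 0.0677 is the explaining-away (discounting) effect.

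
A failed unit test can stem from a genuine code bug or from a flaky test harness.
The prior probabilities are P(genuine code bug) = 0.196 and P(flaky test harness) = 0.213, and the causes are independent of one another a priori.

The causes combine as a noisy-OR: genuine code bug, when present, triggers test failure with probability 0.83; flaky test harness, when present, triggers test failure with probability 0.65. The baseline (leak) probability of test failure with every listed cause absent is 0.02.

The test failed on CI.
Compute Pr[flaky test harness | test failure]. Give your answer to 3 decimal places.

Under noisy-OR, P(test failure | causes) = 1 − (1−0.02)·∏(1−qᵢ) over the active causes.
P(test failure) = 0.02×0.804×0.787 + 0.657×0.804×0.213 + 0.8334×0.196×0.787 + 0.94169×0.196×0.213 = 0.012655 + 0.112513 + 0.128554 + 0.039314 = 0.293036
Restricting to configurations with flaky test harness present: 0.112513 + 0.039314 = 0.151827.
Hence the posterior is 0.151827/0.293036 ≈ 0.518.

Pr[flaky test harness | test failure] ≈ 0.518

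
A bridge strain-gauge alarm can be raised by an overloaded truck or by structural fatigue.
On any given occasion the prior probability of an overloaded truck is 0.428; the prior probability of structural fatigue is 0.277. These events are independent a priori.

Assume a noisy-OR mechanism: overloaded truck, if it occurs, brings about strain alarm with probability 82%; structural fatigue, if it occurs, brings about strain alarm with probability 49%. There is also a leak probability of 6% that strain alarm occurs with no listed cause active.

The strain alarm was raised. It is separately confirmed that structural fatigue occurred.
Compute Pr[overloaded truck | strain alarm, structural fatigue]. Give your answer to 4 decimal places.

Pr[overloaded truck | strain alarm, structural fatigue] ≈ 0.5677

Under noisy-OR, P(strain alarm | causes) = 1 − (1−0.06)·∏(1−qᵢ) over the active causes.
By total probability over both values of overloaded truck:
  P(strain alarm | structural fatigue) = 0.5206*0.572 + 0.913708*0.428
        = 0.297783 + 0.391067 = 0.688850
Keeping only the overloaded truck-present terms gives 0.391067, so
  P(overloaded truck | strain alarm, structural fatigue) = 0.391067 / 0.688850 ≈ 0.5677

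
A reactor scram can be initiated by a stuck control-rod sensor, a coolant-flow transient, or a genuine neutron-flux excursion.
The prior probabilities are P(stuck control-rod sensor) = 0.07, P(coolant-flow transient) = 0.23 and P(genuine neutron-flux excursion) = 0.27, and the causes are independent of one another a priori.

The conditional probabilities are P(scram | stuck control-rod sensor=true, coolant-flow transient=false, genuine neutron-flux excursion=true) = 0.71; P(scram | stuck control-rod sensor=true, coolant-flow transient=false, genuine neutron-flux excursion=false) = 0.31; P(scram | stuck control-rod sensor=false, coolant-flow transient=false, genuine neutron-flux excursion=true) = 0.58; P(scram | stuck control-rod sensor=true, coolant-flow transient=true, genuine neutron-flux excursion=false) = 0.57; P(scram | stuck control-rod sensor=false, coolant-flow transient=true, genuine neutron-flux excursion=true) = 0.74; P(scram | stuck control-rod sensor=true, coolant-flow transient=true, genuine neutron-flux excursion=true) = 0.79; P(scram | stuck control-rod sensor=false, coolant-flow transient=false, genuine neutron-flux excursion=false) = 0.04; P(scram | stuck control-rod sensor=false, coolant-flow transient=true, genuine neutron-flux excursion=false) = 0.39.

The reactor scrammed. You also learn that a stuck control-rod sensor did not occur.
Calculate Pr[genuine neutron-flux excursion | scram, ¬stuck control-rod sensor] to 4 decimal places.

P(scram | ¬stuck control-rod sensor) = 0.04*0.77*0.73 + 0.58*0.77*0.27 + 0.39*0.23*0.73 + 0.74*0.23*0.27 = 0.022484 + 0.120582 + 0.065481 + 0.045954 = 0.254501
Of this, 0.166536 comes from 0.120582 + 0.045954 (the genuine neutron-flux excursion=true cases).
Hence the posterior is 0.166536/0.254501 ≈ 0.6544.

Pr[genuine neutron-flux excursion | scram, ¬stuck control-rod sensor] ≈ 0.6544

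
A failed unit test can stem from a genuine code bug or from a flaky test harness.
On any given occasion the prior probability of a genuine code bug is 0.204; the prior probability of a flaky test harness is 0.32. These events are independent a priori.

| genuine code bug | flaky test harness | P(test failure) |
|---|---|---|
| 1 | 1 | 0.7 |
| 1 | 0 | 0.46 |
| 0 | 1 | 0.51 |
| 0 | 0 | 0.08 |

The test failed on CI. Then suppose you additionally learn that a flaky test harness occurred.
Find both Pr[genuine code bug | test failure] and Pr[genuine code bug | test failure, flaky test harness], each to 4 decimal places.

Pr[genuine code bug | test failure] ≈ 0.3873; Pr[genuine code bug | test failure, flaky test harness] ≈ 0.2602

Enumerate the 4 (genuine code bug, flaky test harness) configurations and weight by the priors:
  P(test failure) = 0.08×0.796×0.68 + 0.51×0.796×0.32 + 0.46×0.204×0.68 + 0.7×0.204×0.32
        = 0.043302 + 0.129907 + 0.063811 + 0.045696 = 0.282716
Keeping only the genuine code bug-present terms gives 0.109507, so
  P(genuine code bug | test failure) = 0.109507 / 0.282716 ≈ 0.3873

Now also conditioning on flaky test harness=true:
P(test failure | flaky test harness) = 0.51*0.796 + 0.7*0.204 = 0.405960 + 0.142800 = 0.548760
Of this, 0.142800 comes from 0.7*0.204 (the genuine code bug=true cases).
So P(genuine code bug | test failure, flaky test harness) = 0.142800/0.548760 ≈ 0.2602.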